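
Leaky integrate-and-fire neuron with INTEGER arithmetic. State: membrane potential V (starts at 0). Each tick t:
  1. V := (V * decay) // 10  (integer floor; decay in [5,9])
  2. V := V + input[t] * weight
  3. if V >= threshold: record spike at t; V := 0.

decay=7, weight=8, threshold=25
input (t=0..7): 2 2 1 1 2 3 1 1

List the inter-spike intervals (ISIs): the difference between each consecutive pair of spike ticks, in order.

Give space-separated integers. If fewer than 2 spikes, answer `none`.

t=0: input=2 -> V=16
t=1: input=2 -> V=0 FIRE
t=2: input=1 -> V=8
t=3: input=1 -> V=13
t=4: input=2 -> V=0 FIRE
t=5: input=3 -> V=24
t=6: input=1 -> V=24
t=7: input=1 -> V=24

Answer: 3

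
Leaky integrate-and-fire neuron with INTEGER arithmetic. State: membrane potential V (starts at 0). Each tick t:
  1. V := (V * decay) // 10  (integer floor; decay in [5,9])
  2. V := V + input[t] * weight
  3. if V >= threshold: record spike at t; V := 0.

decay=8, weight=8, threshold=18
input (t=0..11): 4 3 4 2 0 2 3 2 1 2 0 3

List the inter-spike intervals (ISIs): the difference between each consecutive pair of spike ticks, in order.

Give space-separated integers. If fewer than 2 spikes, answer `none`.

t=0: input=4 -> V=0 FIRE
t=1: input=3 -> V=0 FIRE
t=2: input=4 -> V=0 FIRE
t=3: input=2 -> V=16
t=4: input=0 -> V=12
t=5: input=2 -> V=0 FIRE
t=6: input=3 -> V=0 FIRE
t=7: input=2 -> V=16
t=8: input=1 -> V=0 FIRE
t=9: input=2 -> V=16
t=10: input=0 -> V=12
t=11: input=3 -> V=0 FIRE

Answer: 1 1 3 1 2 3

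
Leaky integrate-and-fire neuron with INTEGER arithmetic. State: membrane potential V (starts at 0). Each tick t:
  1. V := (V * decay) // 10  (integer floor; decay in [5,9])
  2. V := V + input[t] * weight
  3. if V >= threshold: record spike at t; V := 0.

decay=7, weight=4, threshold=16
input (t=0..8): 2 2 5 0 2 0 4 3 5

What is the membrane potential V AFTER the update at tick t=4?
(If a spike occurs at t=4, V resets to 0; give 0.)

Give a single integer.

t=0: input=2 -> V=8
t=1: input=2 -> V=13
t=2: input=5 -> V=0 FIRE
t=3: input=0 -> V=0
t=4: input=2 -> V=8
t=5: input=0 -> V=5
t=6: input=4 -> V=0 FIRE
t=7: input=3 -> V=12
t=8: input=5 -> V=0 FIRE

Answer: 8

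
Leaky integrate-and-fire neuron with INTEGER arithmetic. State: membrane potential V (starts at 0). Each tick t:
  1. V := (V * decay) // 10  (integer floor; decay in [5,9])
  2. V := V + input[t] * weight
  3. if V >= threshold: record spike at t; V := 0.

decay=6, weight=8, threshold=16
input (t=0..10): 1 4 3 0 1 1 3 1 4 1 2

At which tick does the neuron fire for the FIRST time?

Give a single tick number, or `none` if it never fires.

Answer: 1

Derivation:
t=0: input=1 -> V=8
t=1: input=4 -> V=0 FIRE
t=2: input=3 -> V=0 FIRE
t=3: input=0 -> V=0
t=4: input=1 -> V=8
t=5: input=1 -> V=12
t=6: input=3 -> V=0 FIRE
t=7: input=1 -> V=8
t=8: input=4 -> V=0 FIRE
t=9: input=1 -> V=8
t=10: input=2 -> V=0 FIRE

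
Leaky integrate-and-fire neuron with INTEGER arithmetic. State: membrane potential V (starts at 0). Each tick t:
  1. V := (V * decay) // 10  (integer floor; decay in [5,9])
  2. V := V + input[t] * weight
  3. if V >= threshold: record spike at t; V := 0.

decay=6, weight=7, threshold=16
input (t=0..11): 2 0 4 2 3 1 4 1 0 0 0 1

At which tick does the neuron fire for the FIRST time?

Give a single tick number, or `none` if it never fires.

Answer: 2

Derivation:
t=0: input=2 -> V=14
t=1: input=0 -> V=8
t=2: input=4 -> V=0 FIRE
t=3: input=2 -> V=14
t=4: input=3 -> V=0 FIRE
t=5: input=1 -> V=7
t=6: input=4 -> V=0 FIRE
t=7: input=1 -> V=7
t=8: input=0 -> V=4
t=9: input=0 -> V=2
t=10: input=0 -> V=1
t=11: input=1 -> V=7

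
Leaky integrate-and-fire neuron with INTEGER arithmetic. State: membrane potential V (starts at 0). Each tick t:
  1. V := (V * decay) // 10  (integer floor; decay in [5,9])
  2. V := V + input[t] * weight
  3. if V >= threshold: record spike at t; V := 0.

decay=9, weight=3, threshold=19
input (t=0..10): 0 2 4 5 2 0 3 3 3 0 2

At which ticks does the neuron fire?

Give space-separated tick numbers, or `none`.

Answer: 3 7

Derivation:
t=0: input=0 -> V=0
t=1: input=2 -> V=6
t=2: input=4 -> V=17
t=3: input=5 -> V=0 FIRE
t=4: input=2 -> V=6
t=5: input=0 -> V=5
t=6: input=3 -> V=13
t=7: input=3 -> V=0 FIRE
t=8: input=3 -> V=9
t=9: input=0 -> V=8
t=10: input=2 -> V=13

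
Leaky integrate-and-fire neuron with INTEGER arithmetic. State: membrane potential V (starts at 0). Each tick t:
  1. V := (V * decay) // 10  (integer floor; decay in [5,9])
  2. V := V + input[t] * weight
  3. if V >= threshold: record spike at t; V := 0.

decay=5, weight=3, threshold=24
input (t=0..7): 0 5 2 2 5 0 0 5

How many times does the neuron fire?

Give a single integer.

Answer: 0

Derivation:
t=0: input=0 -> V=0
t=1: input=5 -> V=15
t=2: input=2 -> V=13
t=3: input=2 -> V=12
t=4: input=5 -> V=21
t=5: input=0 -> V=10
t=6: input=0 -> V=5
t=7: input=5 -> V=17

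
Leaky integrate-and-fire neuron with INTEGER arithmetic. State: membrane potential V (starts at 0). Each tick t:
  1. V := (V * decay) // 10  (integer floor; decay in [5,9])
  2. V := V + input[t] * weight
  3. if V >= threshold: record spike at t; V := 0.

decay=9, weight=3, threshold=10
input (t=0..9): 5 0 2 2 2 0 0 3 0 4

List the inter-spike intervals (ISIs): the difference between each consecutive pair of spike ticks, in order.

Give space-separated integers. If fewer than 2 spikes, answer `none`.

t=0: input=5 -> V=0 FIRE
t=1: input=0 -> V=0
t=2: input=2 -> V=6
t=3: input=2 -> V=0 FIRE
t=4: input=2 -> V=6
t=5: input=0 -> V=5
t=6: input=0 -> V=4
t=7: input=3 -> V=0 FIRE
t=8: input=0 -> V=0
t=9: input=4 -> V=0 FIRE

Answer: 3 4 2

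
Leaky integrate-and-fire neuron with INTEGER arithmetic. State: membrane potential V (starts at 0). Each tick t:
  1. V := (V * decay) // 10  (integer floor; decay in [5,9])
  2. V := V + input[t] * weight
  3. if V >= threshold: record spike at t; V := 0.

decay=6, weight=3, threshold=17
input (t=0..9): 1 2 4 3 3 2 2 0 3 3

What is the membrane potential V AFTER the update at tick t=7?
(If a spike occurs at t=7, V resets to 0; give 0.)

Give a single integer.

Answer: 7

Derivation:
t=0: input=1 -> V=3
t=1: input=2 -> V=7
t=2: input=4 -> V=16
t=3: input=3 -> V=0 FIRE
t=4: input=3 -> V=9
t=5: input=2 -> V=11
t=6: input=2 -> V=12
t=7: input=0 -> V=7
t=8: input=3 -> V=13
t=9: input=3 -> V=16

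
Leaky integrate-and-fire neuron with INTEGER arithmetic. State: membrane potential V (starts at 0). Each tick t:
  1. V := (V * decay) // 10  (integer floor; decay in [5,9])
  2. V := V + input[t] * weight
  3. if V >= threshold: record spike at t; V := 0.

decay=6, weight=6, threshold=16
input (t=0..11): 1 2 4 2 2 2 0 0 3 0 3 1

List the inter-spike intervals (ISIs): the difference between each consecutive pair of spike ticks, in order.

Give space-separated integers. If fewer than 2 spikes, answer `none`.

t=0: input=1 -> V=6
t=1: input=2 -> V=15
t=2: input=4 -> V=0 FIRE
t=3: input=2 -> V=12
t=4: input=2 -> V=0 FIRE
t=5: input=2 -> V=12
t=6: input=0 -> V=7
t=7: input=0 -> V=4
t=8: input=3 -> V=0 FIRE
t=9: input=0 -> V=0
t=10: input=3 -> V=0 FIRE
t=11: input=1 -> V=6

Answer: 2 4 2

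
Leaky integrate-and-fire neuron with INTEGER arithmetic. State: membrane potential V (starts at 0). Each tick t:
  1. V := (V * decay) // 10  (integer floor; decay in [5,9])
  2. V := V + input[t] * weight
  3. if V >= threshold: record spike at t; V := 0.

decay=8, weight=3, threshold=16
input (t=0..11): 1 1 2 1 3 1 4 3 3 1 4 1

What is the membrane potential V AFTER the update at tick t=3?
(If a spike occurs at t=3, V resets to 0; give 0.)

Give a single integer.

Answer: 11

Derivation:
t=0: input=1 -> V=3
t=1: input=1 -> V=5
t=2: input=2 -> V=10
t=3: input=1 -> V=11
t=4: input=3 -> V=0 FIRE
t=5: input=1 -> V=3
t=6: input=4 -> V=14
t=7: input=3 -> V=0 FIRE
t=8: input=3 -> V=9
t=9: input=1 -> V=10
t=10: input=4 -> V=0 FIRE
t=11: input=1 -> V=3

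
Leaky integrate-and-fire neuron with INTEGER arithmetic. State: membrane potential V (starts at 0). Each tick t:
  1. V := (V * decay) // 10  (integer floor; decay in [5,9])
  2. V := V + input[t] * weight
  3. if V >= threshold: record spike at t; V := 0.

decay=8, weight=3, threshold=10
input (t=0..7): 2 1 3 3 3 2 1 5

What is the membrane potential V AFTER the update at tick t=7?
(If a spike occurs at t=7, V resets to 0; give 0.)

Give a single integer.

t=0: input=2 -> V=6
t=1: input=1 -> V=7
t=2: input=3 -> V=0 FIRE
t=3: input=3 -> V=9
t=4: input=3 -> V=0 FIRE
t=5: input=2 -> V=6
t=6: input=1 -> V=7
t=7: input=5 -> V=0 FIRE

Answer: 0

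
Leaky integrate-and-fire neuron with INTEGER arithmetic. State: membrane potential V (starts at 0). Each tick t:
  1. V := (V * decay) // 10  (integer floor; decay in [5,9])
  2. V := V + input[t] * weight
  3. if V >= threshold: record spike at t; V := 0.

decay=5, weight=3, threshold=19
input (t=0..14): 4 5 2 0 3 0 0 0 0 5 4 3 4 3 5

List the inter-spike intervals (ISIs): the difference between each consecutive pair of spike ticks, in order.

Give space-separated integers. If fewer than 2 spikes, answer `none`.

Answer: 9 4

Derivation:
t=0: input=4 -> V=12
t=1: input=5 -> V=0 FIRE
t=2: input=2 -> V=6
t=3: input=0 -> V=3
t=4: input=3 -> V=10
t=5: input=0 -> V=5
t=6: input=0 -> V=2
t=7: input=0 -> V=1
t=8: input=0 -> V=0
t=9: input=5 -> V=15
t=10: input=4 -> V=0 FIRE
t=11: input=3 -> V=9
t=12: input=4 -> V=16
t=13: input=3 -> V=17
t=14: input=5 -> V=0 FIRE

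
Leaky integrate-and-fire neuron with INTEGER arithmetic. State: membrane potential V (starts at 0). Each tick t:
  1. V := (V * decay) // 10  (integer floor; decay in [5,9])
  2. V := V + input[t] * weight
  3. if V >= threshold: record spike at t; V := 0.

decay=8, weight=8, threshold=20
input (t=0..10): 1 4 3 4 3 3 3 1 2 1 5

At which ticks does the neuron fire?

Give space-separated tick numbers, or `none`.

t=0: input=1 -> V=8
t=1: input=4 -> V=0 FIRE
t=2: input=3 -> V=0 FIRE
t=3: input=4 -> V=0 FIRE
t=4: input=3 -> V=0 FIRE
t=5: input=3 -> V=0 FIRE
t=6: input=3 -> V=0 FIRE
t=7: input=1 -> V=8
t=8: input=2 -> V=0 FIRE
t=9: input=1 -> V=8
t=10: input=5 -> V=0 FIRE

Answer: 1 2 3 4 5 6 8 10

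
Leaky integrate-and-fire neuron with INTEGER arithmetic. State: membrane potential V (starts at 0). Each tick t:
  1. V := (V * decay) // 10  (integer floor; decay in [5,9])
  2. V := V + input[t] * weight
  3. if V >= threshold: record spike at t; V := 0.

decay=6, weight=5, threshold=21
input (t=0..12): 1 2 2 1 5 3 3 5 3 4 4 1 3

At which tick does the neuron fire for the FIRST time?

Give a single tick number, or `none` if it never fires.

Answer: 4

Derivation:
t=0: input=1 -> V=5
t=1: input=2 -> V=13
t=2: input=2 -> V=17
t=3: input=1 -> V=15
t=4: input=5 -> V=0 FIRE
t=5: input=3 -> V=15
t=6: input=3 -> V=0 FIRE
t=7: input=5 -> V=0 FIRE
t=8: input=3 -> V=15
t=9: input=4 -> V=0 FIRE
t=10: input=4 -> V=20
t=11: input=1 -> V=17
t=12: input=3 -> V=0 FIRE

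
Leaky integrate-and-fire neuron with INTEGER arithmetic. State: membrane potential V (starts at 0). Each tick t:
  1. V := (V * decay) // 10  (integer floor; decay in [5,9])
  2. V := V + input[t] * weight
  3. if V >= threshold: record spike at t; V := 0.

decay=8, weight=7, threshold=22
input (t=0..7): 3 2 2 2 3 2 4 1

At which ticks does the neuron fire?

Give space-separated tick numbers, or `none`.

Answer: 1 3 5 6

Derivation:
t=0: input=3 -> V=21
t=1: input=2 -> V=0 FIRE
t=2: input=2 -> V=14
t=3: input=2 -> V=0 FIRE
t=4: input=3 -> V=21
t=5: input=2 -> V=0 FIRE
t=6: input=4 -> V=0 FIRE
t=7: input=1 -> V=7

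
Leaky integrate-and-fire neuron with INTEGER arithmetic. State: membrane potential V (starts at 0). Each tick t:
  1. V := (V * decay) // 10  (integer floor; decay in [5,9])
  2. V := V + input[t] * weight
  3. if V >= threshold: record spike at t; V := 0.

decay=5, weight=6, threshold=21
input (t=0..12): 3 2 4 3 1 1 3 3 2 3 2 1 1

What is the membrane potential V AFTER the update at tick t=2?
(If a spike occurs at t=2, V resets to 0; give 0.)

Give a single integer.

Answer: 0

Derivation:
t=0: input=3 -> V=18
t=1: input=2 -> V=0 FIRE
t=2: input=4 -> V=0 FIRE
t=3: input=3 -> V=18
t=4: input=1 -> V=15
t=5: input=1 -> V=13
t=6: input=3 -> V=0 FIRE
t=7: input=3 -> V=18
t=8: input=2 -> V=0 FIRE
t=9: input=3 -> V=18
t=10: input=2 -> V=0 FIRE
t=11: input=1 -> V=6
t=12: input=1 -> V=9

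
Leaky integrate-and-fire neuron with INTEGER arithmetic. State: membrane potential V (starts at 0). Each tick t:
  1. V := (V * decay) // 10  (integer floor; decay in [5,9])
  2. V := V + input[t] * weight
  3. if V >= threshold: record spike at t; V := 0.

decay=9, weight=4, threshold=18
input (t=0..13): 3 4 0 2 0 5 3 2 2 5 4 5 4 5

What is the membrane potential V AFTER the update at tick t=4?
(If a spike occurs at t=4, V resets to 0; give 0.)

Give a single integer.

Answer: 7

Derivation:
t=0: input=3 -> V=12
t=1: input=4 -> V=0 FIRE
t=2: input=0 -> V=0
t=3: input=2 -> V=8
t=4: input=0 -> V=7
t=5: input=5 -> V=0 FIRE
t=6: input=3 -> V=12
t=7: input=2 -> V=0 FIRE
t=8: input=2 -> V=8
t=9: input=5 -> V=0 FIRE
t=10: input=4 -> V=16
t=11: input=5 -> V=0 FIRE
t=12: input=4 -> V=16
t=13: input=5 -> V=0 FIRE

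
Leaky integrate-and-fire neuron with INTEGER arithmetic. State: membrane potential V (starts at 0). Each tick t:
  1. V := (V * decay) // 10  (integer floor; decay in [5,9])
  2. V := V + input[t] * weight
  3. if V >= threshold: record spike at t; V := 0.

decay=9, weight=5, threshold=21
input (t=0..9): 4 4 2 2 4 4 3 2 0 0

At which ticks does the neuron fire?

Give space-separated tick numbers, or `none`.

t=0: input=4 -> V=20
t=1: input=4 -> V=0 FIRE
t=2: input=2 -> V=10
t=3: input=2 -> V=19
t=4: input=4 -> V=0 FIRE
t=5: input=4 -> V=20
t=6: input=3 -> V=0 FIRE
t=7: input=2 -> V=10
t=8: input=0 -> V=9
t=9: input=0 -> V=8

Answer: 1 4 6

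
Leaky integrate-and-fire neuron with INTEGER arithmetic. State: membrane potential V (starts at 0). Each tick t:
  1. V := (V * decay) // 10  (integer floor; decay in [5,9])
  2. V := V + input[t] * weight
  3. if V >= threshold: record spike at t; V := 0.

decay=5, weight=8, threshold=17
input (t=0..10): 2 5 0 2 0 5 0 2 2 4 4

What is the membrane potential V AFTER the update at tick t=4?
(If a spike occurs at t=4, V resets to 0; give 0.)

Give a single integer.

Answer: 8

Derivation:
t=0: input=2 -> V=16
t=1: input=5 -> V=0 FIRE
t=2: input=0 -> V=0
t=3: input=2 -> V=16
t=4: input=0 -> V=8
t=5: input=5 -> V=0 FIRE
t=6: input=0 -> V=0
t=7: input=2 -> V=16
t=8: input=2 -> V=0 FIRE
t=9: input=4 -> V=0 FIRE
t=10: input=4 -> V=0 FIRE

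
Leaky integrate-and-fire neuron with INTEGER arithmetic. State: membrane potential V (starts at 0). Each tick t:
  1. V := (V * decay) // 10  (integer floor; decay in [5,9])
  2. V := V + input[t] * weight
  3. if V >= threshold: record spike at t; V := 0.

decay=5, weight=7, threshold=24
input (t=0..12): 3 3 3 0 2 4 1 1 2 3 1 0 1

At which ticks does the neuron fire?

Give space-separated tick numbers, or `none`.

t=0: input=3 -> V=21
t=1: input=3 -> V=0 FIRE
t=2: input=3 -> V=21
t=3: input=0 -> V=10
t=4: input=2 -> V=19
t=5: input=4 -> V=0 FIRE
t=6: input=1 -> V=7
t=7: input=1 -> V=10
t=8: input=2 -> V=19
t=9: input=3 -> V=0 FIRE
t=10: input=1 -> V=7
t=11: input=0 -> V=3
t=12: input=1 -> V=8

Answer: 1 5 9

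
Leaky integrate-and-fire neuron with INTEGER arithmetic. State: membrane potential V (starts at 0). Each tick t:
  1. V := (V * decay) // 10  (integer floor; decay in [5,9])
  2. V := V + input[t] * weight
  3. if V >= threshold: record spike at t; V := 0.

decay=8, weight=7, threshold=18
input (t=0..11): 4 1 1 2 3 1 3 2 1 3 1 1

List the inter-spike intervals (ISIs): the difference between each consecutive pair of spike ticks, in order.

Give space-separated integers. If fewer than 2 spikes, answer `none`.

Answer: 3 1 2 2 1

Derivation:
t=0: input=4 -> V=0 FIRE
t=1: input=1 -> V=7
t=2: input=1 -> V=12
t=3: input=2 -> V=0 FIRE
t=4: input=3 -> V=0 FIRE
t=5: input=1 -> V=7
t=6: input=3 -> V=0 FIRE
t=7: input=2 -> V=14
t=8: input=1 -> V=0 FIRE
t=9: input=3 -> V=0 FIRE
t=10: input=1 -> V=7
t=11: input=1 -> V=12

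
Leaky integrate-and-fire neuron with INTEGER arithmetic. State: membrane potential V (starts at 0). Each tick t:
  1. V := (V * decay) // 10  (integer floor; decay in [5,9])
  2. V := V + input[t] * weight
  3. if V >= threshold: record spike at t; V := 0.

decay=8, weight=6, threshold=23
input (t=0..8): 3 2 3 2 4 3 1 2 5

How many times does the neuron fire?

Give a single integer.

t=0: input=3 -> V=18
t=1: input=2 -> V=0 FIRE
t=2: input=3 -> V=18
t=3: input=2 -> V=0 FIRE
t=4: input=4 -> V=0 FIRE
t=5: input=3 -> V=18
t=6: input=1 -> V=20
t=7: input=2 -> V=0 FIRE
t=8: input=5 -> V=0 FIRE

Answer: 5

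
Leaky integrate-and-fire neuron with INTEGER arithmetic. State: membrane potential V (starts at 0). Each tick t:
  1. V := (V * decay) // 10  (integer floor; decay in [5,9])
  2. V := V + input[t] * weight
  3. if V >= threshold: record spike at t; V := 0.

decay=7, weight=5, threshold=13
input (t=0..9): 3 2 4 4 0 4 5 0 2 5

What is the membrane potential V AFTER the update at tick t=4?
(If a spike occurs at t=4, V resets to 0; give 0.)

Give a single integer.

t=0: input=3 -> V=0 FIRE
t=1: input=2 -> V=10
t=2: input=4 -> V=0 FIRE
t=3: input=4 -> V=0 FIRE
t=4: input=0 -> V=0
t=5: input=4 -> V=0 FIRE
t=6: input=5 -> V=0 FIRE
t=7: input=0 -> V=0
t=8: input=2 -> V=10
t=9: input=5 -> V=0 FIRE

Answer: 0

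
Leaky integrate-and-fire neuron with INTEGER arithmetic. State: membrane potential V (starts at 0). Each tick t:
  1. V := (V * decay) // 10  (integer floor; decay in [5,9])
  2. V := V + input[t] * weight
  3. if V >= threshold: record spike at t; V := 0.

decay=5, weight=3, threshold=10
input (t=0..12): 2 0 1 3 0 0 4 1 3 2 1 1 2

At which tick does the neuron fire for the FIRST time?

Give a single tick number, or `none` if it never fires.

t=0: input=2 -> V=6
t=1: input=0 -> V=3
t=2: input=1 -> V=4
t=3: input=3 -> V=0 FIRE
t=4: input=0 -> V=0
t=5: input=0 -> V=0
t=6: input=4 -> V=0 FIRE
t=7: input=1 -> V=3
t=8: input=3 -> V=0 FIRE
t=9: input=2 -> V=6
t=10: input=1 -> V=6
t=11: input=1 -> V=6
t=12: input=2 -> V=9

Answer: 3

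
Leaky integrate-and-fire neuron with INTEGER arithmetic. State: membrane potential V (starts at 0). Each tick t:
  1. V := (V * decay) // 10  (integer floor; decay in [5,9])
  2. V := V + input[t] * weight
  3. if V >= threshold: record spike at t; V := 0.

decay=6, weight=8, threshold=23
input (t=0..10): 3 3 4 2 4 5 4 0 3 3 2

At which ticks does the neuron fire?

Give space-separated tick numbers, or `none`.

Answer: 0 1 2 4 5 6 8 9

Derivation:
t=0: input=3 -> V=0 FIRE
t=1: input=3 -> V=0 FIRE
t=2: input=4 -> V=0 FIRE
t=3: input=2 -> V=16
t=4: input=4 -> V=0 FIRE
t=5: input=5 -> V=0 FIRE
t=6: input=4 -> V=0 FIRE
t=7: input=0 -> V=0
t=8: input=3 -> V=0 FIRE
t=9: input=3 -> V=0 FIRE
t=10: input=2 -> V=16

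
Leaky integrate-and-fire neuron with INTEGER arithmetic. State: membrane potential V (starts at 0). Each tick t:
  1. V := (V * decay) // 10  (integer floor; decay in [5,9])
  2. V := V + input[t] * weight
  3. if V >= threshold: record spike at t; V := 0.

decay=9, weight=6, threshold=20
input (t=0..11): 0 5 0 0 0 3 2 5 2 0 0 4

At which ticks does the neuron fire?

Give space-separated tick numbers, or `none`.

Answer: 1 6 7 11

Derivation:
t=0: input=0 -> V=0
t=1: input=5 -> V=0 FIRE
t=2: input=0 -> V=0
t=3: input=0 -> V=0
t=4: input=0 -> V=0
t=5: input=3 -> V=18
t=6: input=2 -> V=0 FIRE
t=7: input=5 -> V=0 FIRE
t=8: input=2 -> V=12
t=9: input=0 -> V=10
t=10: input=0 -> V=9
t=11: input=4 -> V=0 FIRE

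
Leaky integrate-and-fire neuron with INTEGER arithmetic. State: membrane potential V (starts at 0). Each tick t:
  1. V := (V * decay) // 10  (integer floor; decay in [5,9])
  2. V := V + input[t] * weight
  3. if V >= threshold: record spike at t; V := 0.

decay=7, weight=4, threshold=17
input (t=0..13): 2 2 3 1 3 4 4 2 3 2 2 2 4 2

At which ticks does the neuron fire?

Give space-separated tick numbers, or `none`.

Answer: 2 5 7 10 12

Derivation:
t=0: input=2 -> V=8
t=1: input=2 -> V=13
t=2: input=3 -> V=0 FIRE
t=3: input=1 -> V=4
t=4: input=3 -> V=14
t=5: input=4 -> V=0 FIRE
t=6: input=4 -> V=16
t=7: input=2 -> V=0 FIRE
t=8: input=3 -> V=12
t=9: input=2 -> V=16
t=10: input=2 -> V=0 FIRE
t=11: input=2 -> V=8
t=12: input=4 -> V=0 FIRE
t=13: input=2 -> V=8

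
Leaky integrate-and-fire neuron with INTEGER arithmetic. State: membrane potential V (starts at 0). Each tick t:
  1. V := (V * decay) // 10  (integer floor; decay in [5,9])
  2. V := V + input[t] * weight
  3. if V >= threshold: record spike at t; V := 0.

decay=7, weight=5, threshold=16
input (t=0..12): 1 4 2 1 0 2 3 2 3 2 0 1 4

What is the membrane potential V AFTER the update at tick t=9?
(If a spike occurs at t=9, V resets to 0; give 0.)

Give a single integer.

Answer: 10

Derivation:
t=0: input=1 -> V=5
t=1: input=4 -> V=0 FIRE
t=2: input=2 -> V=10
t=3: input=1 -> V=12
t=4: input=0 -> V=8
t=5: input=2 -> V=15
t=6: input=3 -> V=0 FIRE
t=7: input=2 -> V=10
t=8: input=3 -> V=0 FIRE
t=9: input=2 -> V=10
t=10: input=0 -> V=7
t=11: input=1 -> V=9
t=12: input=4 -> V=0 FIRE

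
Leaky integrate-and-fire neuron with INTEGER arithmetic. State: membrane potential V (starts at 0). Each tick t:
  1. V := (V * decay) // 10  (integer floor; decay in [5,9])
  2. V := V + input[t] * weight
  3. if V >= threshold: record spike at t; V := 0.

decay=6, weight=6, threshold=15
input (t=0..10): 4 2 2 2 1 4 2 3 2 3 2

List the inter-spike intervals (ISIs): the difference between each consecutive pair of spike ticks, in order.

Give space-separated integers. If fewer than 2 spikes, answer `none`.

t=0: input=4 -> V=0 FIRE
t=1: input=2 -> V=12
t=2: input=2 -> V=0 FIRE
t=3: input=2 -> V=12
t=4: input=1 -> V=13
t=5: input=4 -> V=0 FIRE
t=6: input=2 -> V=12
t=7: input=3 -> V=0 FIRE
t=8: input=2 -> V=12
t=9: input=3 -> V=0 FIRE
t=10: input=2 -> V=12

Answer: 2 3 2 2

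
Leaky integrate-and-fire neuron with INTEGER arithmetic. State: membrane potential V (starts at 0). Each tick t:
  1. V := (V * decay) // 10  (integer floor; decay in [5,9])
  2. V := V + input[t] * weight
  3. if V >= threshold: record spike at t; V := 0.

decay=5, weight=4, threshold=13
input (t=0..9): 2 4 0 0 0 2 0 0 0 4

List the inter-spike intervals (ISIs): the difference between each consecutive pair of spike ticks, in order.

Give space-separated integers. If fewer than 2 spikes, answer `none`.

Answer: 8

Derivation:
t=0: input=2 -> V=8
t=1: input=4 -> V=0 FIRE
t=2: input=0 -> V=0
t=3: input=0 -> V=0
t=4: input=0 -> V=0
t=5: input=2 -> V=8
t=6: input=0 -> V=4
t=7: input=0 -> V=2
t=8: input=0 -> V=1
t=9: input=4 -> V=0 FIRE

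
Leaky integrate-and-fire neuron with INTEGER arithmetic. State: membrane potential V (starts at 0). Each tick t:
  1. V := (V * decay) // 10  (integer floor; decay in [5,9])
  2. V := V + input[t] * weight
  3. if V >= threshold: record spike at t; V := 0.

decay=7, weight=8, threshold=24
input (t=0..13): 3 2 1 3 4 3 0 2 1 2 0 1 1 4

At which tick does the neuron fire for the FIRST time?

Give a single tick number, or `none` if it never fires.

t=0: input=3 -> V=0 FIRE
t=1: input=2 -> V=16
t=2: input=1 -> V=19
t=3: input=3 -> V=0 FIRE
t=4: input=4 -> V=0 FIRE
t=5: input=3 -> V=0 FIRE
t=6: input=0 -> V=0
t=7: input=2 -> V=16
t=8: input=1 -> V=19
t=9: input=2 -> V=0 FIRE
t=10: input=0 -> V=0
t=11: input=1 -> V=8
t=12: input=1 -> V=13
t=13: input=4 -> V=0 FIRE

Answer: 0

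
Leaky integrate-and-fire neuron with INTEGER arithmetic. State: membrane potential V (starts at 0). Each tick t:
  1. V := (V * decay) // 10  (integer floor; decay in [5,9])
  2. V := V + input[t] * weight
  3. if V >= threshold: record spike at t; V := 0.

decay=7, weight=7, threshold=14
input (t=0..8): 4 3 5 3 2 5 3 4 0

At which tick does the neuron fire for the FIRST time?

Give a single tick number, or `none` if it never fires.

t=0: input=4 -> V=0 FIRE
t=1: input=3 -> V=0 FIRE
t=2: input=5 -> V=0 FIRE
t=3: input=3 -> V=0 FIRE
t=4: input=2 -> V=0 FIRE
t=5: input=5 -> V=0 FIRE
t=6: input=3 -> V=0 FIRE
t=7: input=4 -> V=0 FIRE
t=8: input=0 -> V=0

Answer: 0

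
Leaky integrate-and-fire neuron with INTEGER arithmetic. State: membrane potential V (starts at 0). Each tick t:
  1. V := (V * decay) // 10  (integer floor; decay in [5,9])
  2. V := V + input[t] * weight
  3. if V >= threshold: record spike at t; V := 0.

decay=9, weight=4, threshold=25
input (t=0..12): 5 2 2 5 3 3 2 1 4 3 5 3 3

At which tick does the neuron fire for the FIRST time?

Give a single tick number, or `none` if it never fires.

t=0: input=5 -> V=20
t=1: input=2 -> V=0 FIRE
t=2: input=2 -> V=8
t=3: input=5 -> V=0 FIRE
t=4: input=3 -> V=12
t=5: input=3 -> V=22
t=6: input=2 -> V=0 FIRE
t=7: input=1 -> V=4
t=8: input=4 -> V=19
t=9: input=3 -> V=0 FIRE
t=10: input=5 -> V=20
t=11: input=3 -> V=0 FIRE
t=12: input=3 -> V=12

Answer: 1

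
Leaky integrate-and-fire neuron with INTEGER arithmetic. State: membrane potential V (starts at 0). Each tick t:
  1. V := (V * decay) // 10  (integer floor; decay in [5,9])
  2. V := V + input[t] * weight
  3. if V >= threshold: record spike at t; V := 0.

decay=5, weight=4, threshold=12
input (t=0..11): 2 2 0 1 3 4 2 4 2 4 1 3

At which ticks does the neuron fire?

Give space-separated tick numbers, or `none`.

t=0: input=2 -> V=8
t=1: input=2 -> V=0 FIRE
t=2: input=0 -> V=0
t=3: input=1 -> V=4
t=4: input=3 -> V=0 FIRE
t=5: input=4 -> V=0 FIRE
t=6: input=2 -> V=8
t=7: input=4 -> V=0 FIRE
t=8: input=2 -> V=8
t=9: input=4 -> V=0 FIRE
t=10: input=1 -> V=4
t=11: input=3 -> V=0 FIRE

Answer: 1 4 5 7 9 11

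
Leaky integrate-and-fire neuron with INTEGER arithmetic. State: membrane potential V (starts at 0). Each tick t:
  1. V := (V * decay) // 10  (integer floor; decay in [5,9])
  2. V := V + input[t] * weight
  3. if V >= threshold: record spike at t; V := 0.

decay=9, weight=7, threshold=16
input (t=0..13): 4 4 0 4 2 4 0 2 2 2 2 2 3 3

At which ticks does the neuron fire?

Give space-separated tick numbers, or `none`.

Answer: 0 1 3 5 8 10 12 13

Derivation:
t=0: input=4 -> V=0 FIRE
t=1: input=4 -> V=0 FIRE
t=2: input=0 -> V=0
t=3: input=4 -> V=0 FIRE
t=4: input=2 -> V=14
t=5: input=4 -> V=0 FIRE
t=6: input=0 -> V=0
t=7: input=2 -> V=14
t=8: input=2 -> V=0 FIRE
t=9: input=2 -> V=14
t=10: input=2 -> V=0 FIRE
t=11: input=2 -> V=14
t=12: input=3 -> V=0 FIRE
t=13: input=3 -> V=0 FIRE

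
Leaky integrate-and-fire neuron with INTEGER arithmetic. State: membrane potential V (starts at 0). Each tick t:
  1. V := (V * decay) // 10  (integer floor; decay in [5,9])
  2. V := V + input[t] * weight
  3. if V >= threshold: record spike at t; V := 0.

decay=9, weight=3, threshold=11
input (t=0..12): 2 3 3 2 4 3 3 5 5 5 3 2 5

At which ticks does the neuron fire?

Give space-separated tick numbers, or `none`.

t=0: input=2 -> V=6
t=1: input=3 -> V=0 FIRE
t=2: input=3 -> V=9
t=3: input=2 -> V=0 FIRE
t=4: input=4 -> V=0 FIRE
t=5: input=3 -> V=9
t=6: input=3 -> V=0 FIRE
t=7: input=5 -> V=0 FIRE
t=8: input=5 -> V=0 FIRE
t=9: input=5 -> V=0 FIRE
t=10: input=3 -> V=9
t=11: input=2 -> V=0 FIRE
t=12: input=5 -> V=0 FIRE

Answer: 1 3 4 6 7 8 9 11 12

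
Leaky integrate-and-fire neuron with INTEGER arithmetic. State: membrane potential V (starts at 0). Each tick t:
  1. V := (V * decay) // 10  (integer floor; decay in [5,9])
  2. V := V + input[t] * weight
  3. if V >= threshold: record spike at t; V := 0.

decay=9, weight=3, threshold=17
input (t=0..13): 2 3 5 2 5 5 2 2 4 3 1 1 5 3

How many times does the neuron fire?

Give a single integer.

Answer: 5

Derivation:
t=0: input=2 -> V=6
t=1: input=3 -> V=14
t=2: input=5 -> V=0 FIRE
t=3: input=2 -> V=6
t=4: input=5 -> V=0 FIRE
t=5: input=5 -> V=15
t=6: input=2 -> V=0 FIRE
t=7: input=2 -> V=6
t=8: input=4 -> V=0 FIRE
t=9: input=3 -> V=9
t=10: input=1 -> V=11
t=11: input=1 -> V=12
t=12: input=5 -> V=0 FIRE
t=13: input=3 -> V=9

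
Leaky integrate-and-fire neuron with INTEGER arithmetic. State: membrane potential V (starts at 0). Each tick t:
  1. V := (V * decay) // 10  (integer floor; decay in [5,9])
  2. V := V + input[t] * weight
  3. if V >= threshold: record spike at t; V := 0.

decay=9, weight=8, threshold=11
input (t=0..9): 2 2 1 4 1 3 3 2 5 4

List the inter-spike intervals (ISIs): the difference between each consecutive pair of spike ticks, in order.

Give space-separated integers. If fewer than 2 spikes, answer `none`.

t=0: input=2 -> V=0 FIRE
t=1: input=2 -> V=0 FIRE
t=2: input=1 -> V=8
t=3: input=4 -> V=0 FIRE
t=4: input=1 -> V=8
t=5: input=3 -> V=0 FIRE
t=6: input=3 -> V=0 FIRE
t=7: input=2 -> V=0 FIRE
t=8: input=5 -> V=0 FIRE
t=9: input=4 -> V=0 FIRE

Answer: 1 2 2 1 1 1 1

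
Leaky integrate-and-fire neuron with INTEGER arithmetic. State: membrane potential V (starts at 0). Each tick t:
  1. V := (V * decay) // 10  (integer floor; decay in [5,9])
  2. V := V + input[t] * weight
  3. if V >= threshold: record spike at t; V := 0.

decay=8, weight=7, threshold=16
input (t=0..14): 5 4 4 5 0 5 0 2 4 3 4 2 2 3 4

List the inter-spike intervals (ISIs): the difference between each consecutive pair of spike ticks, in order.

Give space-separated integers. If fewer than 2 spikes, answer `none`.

Answer: 1 1 1 2 3 1 1 2 1 1

Derivation:
t=0: input=5 -> V=0 FIRE
t=1: input=4 -> V=0 FIRE
t=2: input=4 -> V=0 FIRE
t=3: input=5 -> V=0 FIRE
t=4: input=0 -> V=0
t=5: input=5 -> V=0 FIRE
t=6: input=0 -> V=0
t=7: input=2 -> V=14
t=8: input=4 -> V=0 FIRE
t=9: input=3 -> V=0 FIRE
t=10: input=4 -> V=0 FIRE
t=11: input=2 -> V=14
t=12: input=2 -> V=0 FIRE
t=13: input=3 -> V=0 FIRE
t=14: input=4 -> V=0 FIRE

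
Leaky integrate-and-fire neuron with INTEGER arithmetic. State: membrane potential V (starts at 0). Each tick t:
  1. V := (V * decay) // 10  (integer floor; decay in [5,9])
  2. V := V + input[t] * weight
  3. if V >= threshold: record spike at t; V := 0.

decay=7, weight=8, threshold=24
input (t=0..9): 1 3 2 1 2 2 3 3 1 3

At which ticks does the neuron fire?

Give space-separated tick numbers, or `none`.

Answer: 1 4 6 7 9

Derivation:
t=0: input=1 -> V=8
t=1: input=3 -> V=0 FIRE
t=2: input=2 -> V=16
t=3: input=1 -> V=19
t=4: input=2 -> V=0 FIRE
t=5: input=2 -> V=16
t=6: input=3 -> V=0 FIRE
t=7: input=3 -> V=0 FIRE
t=8: input=1 -> V=8
t=9: input=3 -> V=0 FIRE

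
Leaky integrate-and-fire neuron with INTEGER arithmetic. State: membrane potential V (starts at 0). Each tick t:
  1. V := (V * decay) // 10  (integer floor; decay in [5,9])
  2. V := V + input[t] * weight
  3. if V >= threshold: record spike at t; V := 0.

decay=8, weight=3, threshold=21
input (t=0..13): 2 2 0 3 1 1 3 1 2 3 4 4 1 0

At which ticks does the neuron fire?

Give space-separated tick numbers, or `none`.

Answer: 6 10

Derivation:
t=0: input=2 -> V=6
t=1: input=2 -> V=10
t=2: input=0 -> V=8
t=3: input=3 -> V=15
t=4: input=1 -> V=15
t=5: input=1 -> V=15
t=6: input=3 -> V=0 FIRE
t=7: input=1 -> V=3
t=8: input=2 -> V=8
t=9: input=3 -> V=15
t=10: input=4 -> V=0 FIRE
t=11: input=4 -> V=12
t=12: input=1 -> V=12
t=13: input=0 -> V=9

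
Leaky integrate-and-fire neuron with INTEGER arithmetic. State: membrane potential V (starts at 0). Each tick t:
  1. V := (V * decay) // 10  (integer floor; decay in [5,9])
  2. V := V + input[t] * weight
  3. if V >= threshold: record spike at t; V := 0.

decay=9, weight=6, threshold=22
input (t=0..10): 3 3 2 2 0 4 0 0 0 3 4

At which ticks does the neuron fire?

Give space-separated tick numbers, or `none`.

Answer: 1 3 5 10

Derivation:
t=0: input=3 -> V=18
t=1: input=3 -> V=0 FIRE
t=2: input=2 -> V=12
t=3: input=2 -> V=0 FIRE
t=4: input=0 -> V=0
t=5: input=4 -> V=0 FIRE
t=6: input=0 -> V=0
t=7: input=0 -> V=0
t=8: input=0 -> V=0
t=9: input=3 -> V=18
t=10: input=4 -> V=0 FIRE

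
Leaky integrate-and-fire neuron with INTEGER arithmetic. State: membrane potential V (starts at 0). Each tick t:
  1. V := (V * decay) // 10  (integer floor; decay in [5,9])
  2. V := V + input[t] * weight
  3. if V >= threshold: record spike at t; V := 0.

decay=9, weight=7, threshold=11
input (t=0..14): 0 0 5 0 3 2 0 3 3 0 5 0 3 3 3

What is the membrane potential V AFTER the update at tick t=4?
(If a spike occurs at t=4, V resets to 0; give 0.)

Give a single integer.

t=0: input=0 -> V=0
t=1: input=0 -> V=0
t=2: input=5 -> V=0 FIRE
t=3: input=0 -> V=0
t=4: input=3 -> V=0 FIRE
t=5: input=2 -> V=0 FIRE
t=6: input=0 -> V=0
t=7: input=3 -> V=0 FIRE
t=8: input=3 -> V=0 FIRE
t=9: input=0 -> V=0
t=10: input=5 -> V=0 FIRE
t=11: input=0 -> V=0
t=12: input=3 -> V=0 FIRE
t=13: input=3 -> V=0 FIRE
t=14: input=3 -> V=0 FIRE

Answer: 0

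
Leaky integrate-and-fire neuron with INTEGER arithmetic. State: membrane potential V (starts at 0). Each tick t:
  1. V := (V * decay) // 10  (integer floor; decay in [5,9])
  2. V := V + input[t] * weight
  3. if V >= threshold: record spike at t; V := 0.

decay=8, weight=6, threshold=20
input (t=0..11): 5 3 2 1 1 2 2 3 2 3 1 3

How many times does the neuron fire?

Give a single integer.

Answer: 6

Derivation:
t=0: input=5 -> V=0 FIRE
t=1: input=3 -> V=18
t=2: input=2 -> V=0 FIRE
t=3: input=1 -> V=6
t=4: input=1 -> V=10
t=5: input=2 -> V=0 FIRE
t=6: input=2 -> V=12
t=7: input=3 -> V=0 FIRE
t=8: input=2 -> V=12
t=9: input=3 -> V=0 FIRE
t=10: input=1 -> V=6
t=11: input=3 -> V=0 FIRE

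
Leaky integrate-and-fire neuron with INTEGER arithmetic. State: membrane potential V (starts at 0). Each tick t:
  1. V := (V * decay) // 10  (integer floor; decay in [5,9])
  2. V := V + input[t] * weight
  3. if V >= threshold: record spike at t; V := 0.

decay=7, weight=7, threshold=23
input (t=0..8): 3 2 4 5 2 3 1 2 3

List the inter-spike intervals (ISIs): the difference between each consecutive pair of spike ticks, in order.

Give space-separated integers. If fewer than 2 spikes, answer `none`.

t=0: input=3 -> V=21
t=1: input=2 -> V=0 FIRE
t=2: input=4 -> V=0 FIRE
t=3: input=5 -> V=0 FIRE
t=4: input=2 -> V=14
t=5: input=3 -> V=0 FIRE
t=6: input=1 -> V=7
t=7: input=2 -> V=18
t=8: input=3 -> V=0 FIRE

Answer: 1 1 2 3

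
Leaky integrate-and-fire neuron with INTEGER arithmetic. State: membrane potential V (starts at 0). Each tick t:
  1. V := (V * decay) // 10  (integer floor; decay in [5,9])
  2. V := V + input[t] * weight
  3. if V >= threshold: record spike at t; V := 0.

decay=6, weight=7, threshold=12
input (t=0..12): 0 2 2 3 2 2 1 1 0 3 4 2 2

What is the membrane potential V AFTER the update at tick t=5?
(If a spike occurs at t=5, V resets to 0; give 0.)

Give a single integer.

t=0: input=0 -> V=0
t=1: input=2 -> V=0 FIRE
t=2: input=2 -> V=0 FIRE
t=3: input=3 -> V=0 FIRE
t=4: input=2 -> V=0 FIRE
t=5: input=2 -> V=0 FIRE
t=6: input=1 -> V=7
t=7: input=1 -> V=11
t=8: input=0 -> V=6
t=9: input=3 -> V=0 FIRE
t=10: input=4 -> V=0 FIRE
t=11: input=2 -> V=0 FIRE
t=12: input=2 -> V=0 FIRE

Answer: 0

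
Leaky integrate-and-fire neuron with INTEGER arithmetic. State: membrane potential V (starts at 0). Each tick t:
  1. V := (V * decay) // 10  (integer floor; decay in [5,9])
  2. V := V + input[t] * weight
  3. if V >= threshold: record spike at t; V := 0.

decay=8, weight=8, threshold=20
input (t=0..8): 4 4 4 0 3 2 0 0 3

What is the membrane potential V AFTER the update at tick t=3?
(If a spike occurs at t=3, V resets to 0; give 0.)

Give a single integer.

Answer: 0

Derivation:
t=0: input=4 -> V=0 FIRE
t=1: input=4 -> V=0 FIRE
t=2: input=4 -> V=0 FIRE
t=3: input=0 -> V=0
t=4: input=3 -> V=0 FIRE
t=5: input=2 -> V=16
t=6: input=0 -> V=12
t=7: input=0 -> V=9
t=8: input=3 -> V=0 FIRE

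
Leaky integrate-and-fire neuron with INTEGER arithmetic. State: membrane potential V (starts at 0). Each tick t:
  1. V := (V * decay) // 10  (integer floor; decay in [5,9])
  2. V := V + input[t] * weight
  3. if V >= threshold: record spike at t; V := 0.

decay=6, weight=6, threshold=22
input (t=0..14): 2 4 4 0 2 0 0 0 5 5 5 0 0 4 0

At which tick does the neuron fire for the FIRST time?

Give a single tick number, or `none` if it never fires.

t=0: input=2 -> V=12
t=1: input=4 -> V=0 FIRE
t=2: input=4 -> V=0 FIRE
t=3: input=0 -> V=0
t=4: input=2 -> V=12
t=5: input=0 -> V=7
t=6: input=0 -> V=4
t=7: input=0 -> V=2
t=8: input=5 -> V=0 FIRE
t=9: input=5 -> V=0 FIRE
t=10: input=5 -> V=0 FIRE
t=11: input=0 -> V=0
t=12: input=0 -> V=0
t=13: input=4 -> V=0 FIRE
t=14: input=0 -> V=0

Answer: 1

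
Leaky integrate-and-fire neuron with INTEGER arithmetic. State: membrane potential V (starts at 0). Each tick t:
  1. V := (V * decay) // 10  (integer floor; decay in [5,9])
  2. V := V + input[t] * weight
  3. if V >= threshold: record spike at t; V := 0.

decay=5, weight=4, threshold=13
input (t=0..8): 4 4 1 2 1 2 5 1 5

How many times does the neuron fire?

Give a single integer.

Answer: 4

Derivation:
t=0: input=4 -> V=0 FIRE
t=1: input=4 -> V=0 FIRE
t=2: input=1 -> V=4
t=3: input=2 -> V=10
t=4: input=1 -> V=9
t=5: input=2 -> V=12
t=6: input=5 -> V=0 FIRE
t=7: input=1 -> V=4
t=8: input=5 -> V=0 FIRE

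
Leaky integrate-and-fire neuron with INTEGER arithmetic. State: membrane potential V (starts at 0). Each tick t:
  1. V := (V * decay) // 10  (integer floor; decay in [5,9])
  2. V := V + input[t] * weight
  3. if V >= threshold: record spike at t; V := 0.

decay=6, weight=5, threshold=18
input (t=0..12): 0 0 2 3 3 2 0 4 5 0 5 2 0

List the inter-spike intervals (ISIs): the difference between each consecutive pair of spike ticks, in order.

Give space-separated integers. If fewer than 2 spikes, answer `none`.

t=0: input=0 -> V=0
t=1: input=0 -> V=0
t=2: input=2 -> V=10
t=3: input=3 -> V=0 FIRE
t=4: input=3 -> V=15
t=5: input=2 -> V=0 FIRE
t=6: input=0 -> V=0
t=7: input=4 -> V=0 FIRE
t=8: input=5 -> V=0 FIRE
t=9: input=0 -> V=0
t=10: input=5 -> V=0 FIRE
t=11: input=2 -> V=10
t=12: input=0 -> V=6

Answer: 2 2 1 2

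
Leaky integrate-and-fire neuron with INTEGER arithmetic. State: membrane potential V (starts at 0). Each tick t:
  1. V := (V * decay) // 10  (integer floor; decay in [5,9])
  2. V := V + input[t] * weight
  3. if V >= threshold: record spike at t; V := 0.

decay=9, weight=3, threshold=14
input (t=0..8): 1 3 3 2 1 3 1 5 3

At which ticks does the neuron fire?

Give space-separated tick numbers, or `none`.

t=0: input=1 -> V=3
t=1: input=3 -> V=11
t=2: input=3 -> V=0 FIRE
t=3: input=2 -> V=6
t=4: input=1 -> V=8
t=5: input=3 -> V=0 FIRE
t=6: input=1 -> V=3
t=7: input=5 -> V=0 FIRE
t=8: input=3 -> V=9

Answer: 2 5 7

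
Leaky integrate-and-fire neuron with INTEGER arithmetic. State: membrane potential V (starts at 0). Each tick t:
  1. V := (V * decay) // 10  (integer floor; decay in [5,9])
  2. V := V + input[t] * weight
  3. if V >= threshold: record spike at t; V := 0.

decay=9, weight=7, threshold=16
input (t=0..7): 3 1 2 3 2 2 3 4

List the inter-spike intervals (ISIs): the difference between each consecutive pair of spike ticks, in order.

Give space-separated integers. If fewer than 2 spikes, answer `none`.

t=0: input=3 -> V=0 FIRE
t=1: input=1 -> V=7
t=2: input=2 -> V=0 FIRE
t=3: input=3 -> V=0 FIRE
t=4: input=2 -> V=14
t=5: input=2 -> V=0 FIRE
t=6: input=3 -> V=0 FIRE
t=7: input=4 -> V=0 FIRE

Answer: 2 1 2 1 1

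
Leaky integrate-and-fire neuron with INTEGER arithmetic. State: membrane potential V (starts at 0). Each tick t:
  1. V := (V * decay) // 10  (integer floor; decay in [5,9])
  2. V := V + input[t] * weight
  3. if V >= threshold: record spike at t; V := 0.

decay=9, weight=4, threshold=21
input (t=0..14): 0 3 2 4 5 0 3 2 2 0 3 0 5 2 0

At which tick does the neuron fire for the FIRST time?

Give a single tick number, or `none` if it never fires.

t=0: input=0 -> V=0
t=1: input=3 -> V=12
t=2: input=2 -> V=18
t=3: input=4 -> V=0 FIRE
t=4: input=5 -> V=20
t=5: input=0 -> V=18
t=6: input=3 -> V=0 FIRE
t=7: input=2 -> V=8
t=8: input=2 -> V=15
t=9: input=0 -> V=13
t=10: input=3 -> V=0 FIRE
t=11: input=0 -> V=0
t=12: input=5 -> V=20
t=13: input=2 -> V=0 FIRE
t=14: input=0 -> V=0

Answer: 3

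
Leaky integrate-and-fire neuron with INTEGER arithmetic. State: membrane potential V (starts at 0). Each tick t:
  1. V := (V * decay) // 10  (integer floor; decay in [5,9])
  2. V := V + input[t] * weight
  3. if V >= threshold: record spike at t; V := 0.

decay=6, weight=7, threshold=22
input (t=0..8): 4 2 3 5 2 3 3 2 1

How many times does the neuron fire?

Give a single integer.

Answer: 5

Derivation:
t=0: input=4 -> V=0 FIRE
t=1: input=2 -> V=14
t=2: input=3 -> V=0 FIRE
t=3: input=5 -> V=0 FIRE
t=4: input=2 -> V=14
t=5: input=3 -> V=0 FIRE
t=6: input=3 -> V=21
t=7: input=2 -> V=0 FIRE
t=8: input=1 -> V=7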